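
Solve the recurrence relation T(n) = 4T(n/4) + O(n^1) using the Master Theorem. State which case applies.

Master Theorem for T(n) = 4T(n/4) + O(n^1):

a = 4, b = 4, c = 1
log_b(a) = log_4(4) = 1.0000

Case 2: c = 1 = log_4(4) = 1.0000
T(n) = O(n^1 log n) = O(n log n)

For T(n) = 4T(n/4) + O(n^1): log_4(4) = 1.0000. This is Case 2 of the Master Theorem (c = log_b(a), equal work at all levels), giving O(n log n).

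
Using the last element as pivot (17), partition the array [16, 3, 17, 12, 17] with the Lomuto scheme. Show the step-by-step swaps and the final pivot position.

Lomuto partition with pivot = 17:

Initial array: [16, 3, 17, 12, 17]

arr[0]=16 <= 17: swap with position 0, array becomes [16, 3, 17, 12, 17]
arr[1]=3 <= 17: swap with position 1, array becomes [16, 3, 17, 12, 17]
arr[2]=17 <= 17: swap with position 2, array becomes [16, 3, 17, 12, 17]
arr[3]=12 <= 17: swap with position 3, array becomes [16, 3, 17, 12, 17]

Place pivot at position 4: [16, 3, 17, 12, 17]
Pivot position: 4

After partitioning with pivot 17, the array becomes [16, 3, 17, 12, 17]. The pivot is placed at index 4. All elements to the left of the pivot are <= 17, and all elements to the right are > 17.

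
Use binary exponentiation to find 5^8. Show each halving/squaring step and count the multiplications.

Computing 5^8 by squaring (build up from 5^1; each line after the first costs one multiplication):

5^1 = 5
5^2 = (5^1)^2 = 5^2 = 25
5^4 = (5^2)^2 = 25^2 = 625
5^8 = (5^4)^2 = 625^2 = 390625

Result: 390625
Multiplications needed: 3 (3 lines after 5^1)

5^8 = 390625. Using exponentiation by squaring, this requires 3 multiplications. The key idea: if the exponent is even, square the half-power; if odd, multiply by the base once.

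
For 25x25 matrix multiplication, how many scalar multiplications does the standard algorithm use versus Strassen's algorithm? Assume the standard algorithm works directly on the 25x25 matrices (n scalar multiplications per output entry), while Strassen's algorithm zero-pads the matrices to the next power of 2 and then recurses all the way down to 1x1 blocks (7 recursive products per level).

Matrix multiplication for 25x25 matrices:

Strassen's algorithm requires power-of-2 dimensions. Pad 25x25 to 32x32 (next power of 2).

Standard algorithm: 25^3 = 15625 multiplications
Strassen's algorithm: 7^(log2(32)) = 7^5 = 16807 multiplications
Difference: 15625 - 16807 = -1182 (Strassen uses MORE here due to padding overhead — for small or just-over-power-of-2 n, padding can outweigh the per-level savings)

Standard: 15625 multiplications (25^3). Strassen: 16807 multiplications (7^5, after padding to 32x32). Strassen reduces 8 recursive multiplications to 7 at each level.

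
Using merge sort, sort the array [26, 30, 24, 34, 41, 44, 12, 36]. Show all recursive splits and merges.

Merge sort trace:

Split: [26, 30, 24, 34, 41, 44, 12, 36] -> [26, 30, 24, 34] and [41, 44, 12, 36]
  Split: [26, 30, 24, 34] -> [26, 30] and [24, 34]
    Split: [26, 30] -> [26] and [30]
    Merge: [26] + [30] -> [26, 30]
    Split: [24, 34] -> [24] and [34]
    Merge: [24] + [34] -> [24, 34]
  Merge: [26, 30] + [24, 34] -> [24, 26, 30, 34]
  Split: [41, 44, 12, 36] -> [41, 44] and [12, 36]
    Split: [41, 44] -> [41] and [44]
    Merge: [41] + [44] -> [41, 44]
    Split: [12, 36] -> [12] and [36]
    Merge: [12] + [36] -> [12, 36]
  Merge: [41, 44] + [12, 36] -> [12, 36, 41, 44]
Merge: [24, 26, 30, 34] + [12, 36, 41, 44] -> [12, 24, 26, 30, 34, 36, 41, 44]

Final sorted array: [12, 24, 26, 30, 34, 36, 41, 44]

The merge sort proceeds by recursively splitting the array and merging sorted halves.
After all merges, the sorted array is [12, 24, 26, 30, 34, 36, 41, 44].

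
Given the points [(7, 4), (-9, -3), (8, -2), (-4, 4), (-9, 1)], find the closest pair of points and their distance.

Computing all pairwise distances among 5 points:

d((7, 4), (-9, -3)) = 17.4642
d((7, 4), (8, -2)) = 6.0828
d((7, 4), (-4, 4)) = 11.0
d((7, 4), (-9, 1)) = 16.2788
d((-9, -3), (8, -2)) = 17.0294
d((-9, -3), (-4, 4)) = 8.6023
d((-9, -3), (-9, 1)) = 4.0 <-- minimum
d((8, -2), (-4, 4)) = 13.4164
d((8, -2), (-9, 1)) = 17.2627
d((-4, 4), (-9, 1)) = 5.831

Closest pair: (-9, -3) and (-9, 1) with distance 4.0

The closest pair is (-9, -3) and (-9, 1) with Euclidean distance 4.0. For 5 points, brute-force pairwise comparison is shown above. For large n, the divide-and-conquer algorithm (sort by x, recurse on halves, check the dividing strip) achieves O(n log n).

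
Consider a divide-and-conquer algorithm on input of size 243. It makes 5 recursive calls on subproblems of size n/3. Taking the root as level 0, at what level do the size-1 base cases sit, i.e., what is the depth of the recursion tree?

For divide and conquer with division factor 3:

Problem sizes at each level:
Level 0: 243
Level 1: 81
Level 2: 27
Level 3: 9
Level 4: 3
Level 5: 1

The root is level 0 and the size-1 base case is level 5 (the tree spans levels 0 through 5, i.e. 6 levels counting the root), so the depth is the number of divisions: log_3(243) = 5

The recursion tree depth is log_3(243) = 5. At each level, the problem size is divided by 3, so it takes 5 divisions to reduce to a base case of size 1. The algorithm makes 5 recursive calls at each level.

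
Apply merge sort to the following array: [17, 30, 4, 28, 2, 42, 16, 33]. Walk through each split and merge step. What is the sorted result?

Merge sort trace:

Split: [17, 30, 4, 28, 2, 42, 16, 33] -> [17, 30, 4, 28] and [2, 42, 16, 33]
  Split: [17, 30, 4, 28] -> [17, 30] and [4, 28]
    Split: [17, 30] -> [17] and [30]
    Merge: [17] + [30] -> [17, 30]
    Split: [4, 28] -> [4] and [28]
    Merge: [4] + [28] -> [4, 28]
  Merge: [17, 30] + [4, 28] -> [4, 17, 28, 30]
  Split: [2, 42, 16, 33] -> [2, 42] and [16, 33]
    Split: [2, 42] -> [2] and [42]
    Merge: [2] + [42] -> [2, 42]
    Split: [16, 33] -> [16] and [33]
    Merge: [16] + [33] -> [16, 33]
  Merge: [2, 42] + [16, 33] -> [2, 16, 33, 42]
Merge: [4, 17, 28, 30] + [2, 16, 33, 42] -> [2, 4, 16, 17, 28, 30, 33, 42]

Final sorted array: [2, 4, 16, 17, 28, 30, 33, 42]

The merge sort proceeds by recursively splitting the array and merging sorted halves.
After all merges, the sorted array is [2, 4, 16, 17, 28, 30, 33, 42].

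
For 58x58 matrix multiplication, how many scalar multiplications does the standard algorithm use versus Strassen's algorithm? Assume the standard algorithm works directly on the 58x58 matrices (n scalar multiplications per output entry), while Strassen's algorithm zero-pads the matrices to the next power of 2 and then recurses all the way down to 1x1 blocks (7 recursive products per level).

Matrix multiplication for 58x58 matrices:

Strassen's algorithm requires power-of-2 dimensions. Pad 58x58 to 64x64 (next power of 2).

Standard algorithm: 58^3 = 195112 multiplications
Strassen's algorithm: 7^(log2(64)) = 7^6 = 117649 multiplications
Savings: 195112 - 117649 = 77463 multiplications

Standard: 195112 multiplications (58^3). Strassen: 117649 multiplications (7^6, after padding to 64x64). Strassen reduces 8 recursive multiplications to 7 at each level.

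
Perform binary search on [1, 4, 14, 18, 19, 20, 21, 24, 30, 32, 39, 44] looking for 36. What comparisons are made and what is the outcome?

Binary search for 36 in [1, 4, 14, 18, 19, 20, 21, 24, 30, 32, 39, 44]:

lo=0, hi=11, mid=5, arr[mid]=20 -> 20 < 36, search right half
lo=6, hi=11, mid=8, arr[mid]=30 -> 30 < 36, search right half
lo=9, hi=11, mid=10, arr[mid]=39 -> 39 > 36, search left half
lo=9, hi=9, mid=9, arr[mid]=32 -> 32 < 36, search right half
lo=10 > hi=9, target 36 not found

Binary search determines that 36 is not in the array after 4 comparisons. The search space was exhausted without finding the target.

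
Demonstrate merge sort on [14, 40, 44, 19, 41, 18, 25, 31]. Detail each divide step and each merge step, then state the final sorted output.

Merge sort trace:

Split: [14, 40, 44, 19, 41, 18, 25, 31] -> [14, 40, 44, 19] and [41, 18, 25, 31]
  Split: [14, 40, 44, 19] -> [14, 40] and [44, 19]
    Split: [14, 40] -> [14] and [40]
    Merge: [14] + [40] -> [14, 40]
    Split: [44, 19] -> [44] and [19]
    Merge: [44] + [19] -> [19, 44]
  Merge: [14, 40] + [19, 44] -> [14, 19, 40, 44]
  Split: [41, 18, 25, 31] -> [41, 18] and [25, 31]
    Split: [41, 18] -> [41] and [18]
    Merge: [41] + [18] -> [18, 41]
    Split: [25, 31] -> [25] and [31]
    Merge: [25] + [31] -> [25, 31]
  Merge: [18, 41] + [25, 31] -> [18, 25, 31, 41]
Merge: [14, 19, 40, 44] + [18, 25, 31, 41] -> [14, 18, 19, 25, 31, 40, 41, 44]

Final sorted array: [14, 18, 19, 25, 31, 40, 41, 44]

The merge sort proceeds by recursively splitting the array and merging sorted halves.
After all merges, the sorted array is [14, 18, 19, 25, 31, 40, 41, 44].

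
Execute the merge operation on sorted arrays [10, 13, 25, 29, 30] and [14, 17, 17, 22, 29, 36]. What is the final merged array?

Merging process:

Compare 10 vs 14: take 10 from left. Merged: [10]
Compare 13 vs 14: take 13 from left. Merged: [10, 13]
Compare 25 vs 14: take 14 from right. Merged: [10, 13, 14]
Compare 25 vs 17: take 17 from right. Merged: [10, 13, 14, 17]
Compare 25 vs 17: take 17 from right. Merged: [10, 13, 14, 17, 17]
Compare 25 vs 22: take 22 from right. Merged: [10, 13, 14, 17, 17, 22]
Compare 25 vs 29: take 25 from left. Merged: [10, 13, 14, 17, 17, 22, 25]
Compare 29 vs 29: take 29 from left. Merged: [10, 13, 14, 17, 17, 22, 25, 29]
Compare 30 vs 29: take 29 from right. Merged: [10, 13, 14, 17, 17, 22, 25, 29, 29]
Compare 30 vs 36: take 30 from left. Merged: [10, 13, 14, 17, 17, 22, 25, 29, 29, 30]
Append remaining from right: [36]. Merged: [10, 13, 14, 17, 17, 22, 25, 29, 29, 30, 36]

Final merged array: [10, 13, 14, 17, 17, 22, 25, 29, 29, 30, 36]
Total comparisons: 10

The merged array is [10, 13, 14, 17, 17, 22, 25, 29, 29, 30, 36], requiring 10 comparisons. The merge step runs in O(n) time where n is the total number of elements.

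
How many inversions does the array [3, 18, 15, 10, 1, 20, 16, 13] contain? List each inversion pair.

Finding inversions in [3, 18, 15, 10, 1, 20, 16, 13]:

(0, 4): arr[0]=3 > arr[4]=1
(1, 2): arr[1]=18 > arr[2]=15
(1, 3): arr[1]=18 > arr[3]=10
(1, 4): arr[1]=18 > arr[4]=1
(1, 6): arr[1]=18 > arr[6]=16
(1, 7): arr[1]=18 > arr[7]=13
(2, 3): arr[2]=15 > arr[3]=10
(2, 4): arr[2]=15 > arr[4]=1
(2, 7): arr[2]=15 > arr[7]=13
(3, 4): arr[3]=10 > arr[4]=1
(5, 6): arr[5]=20 > arr[6]=16
(5, 7): arr[5]=20 > arr[7]=13
(6, 7): arr[6]=16 > arr[7]=13

Total inversions: 13

The array has 13 inversion(s): (0,4), (1,2), (1,3), (1,4), (1,6), (1,7), (2,3), (2,4), (2,7), (3,4), (5,6), (5,7), (6,7). Each pair (i,j) satisfies i < j and arr[i] > arr[j].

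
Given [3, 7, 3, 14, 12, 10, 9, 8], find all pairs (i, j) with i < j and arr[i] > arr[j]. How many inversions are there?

Finding inversions in [3, 7, 3, 14, 12, 10, 9, 8]:

(1, 2): arr[1]=7 > arr[2]=3
(3, 4): arr[3]=14 > arr[4]=12
(3, 5): arr[3]=14 > arr[5]=10
(3, 6): arr[3]=14 > arr[6]=9
(3, 7): arr[3]=14 > arr[7]=8
(4, 5): arr[4]=12 > arr[5]=10
(4, 6): arr[4]=12 > arr[6]=9
(4, 7): arr[4]=12 > arr[7]=8
(5, 6): arr[5]=10 > arr[6]=9
(5, 7): arr[5]=10 > arr[7]=8
(6, 7): arr[6]=9 > arr[7]=8

Total inversions: 11

The array has 11 inversion(s): (1,2), (3,4), (3,5), (3,6), (3,7), (4,5), (4,6), (4,7), (5,6), (5,7), (6,7). Each pair (i,j) satisfies i < j and arr[i] > arr[j].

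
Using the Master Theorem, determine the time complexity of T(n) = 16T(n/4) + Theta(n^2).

Master Theorem for T(n) = 16T(n/4) + O(n^2):

a = 16, b = 4, c = 2
log_b(a) = log_4(16) = 2.0000

Case 2: c = 2 = log_4(16) = 2.0000
T(n) = O(n^2 log n) = O(n^2 log n)

For T(n) = 16T(n/4) + O(n^2): log_4(16) = 2.0000. This is Case 2 of the Master Theorem (c = log_b(a), equal work at all levels), giving O(n^2 log n).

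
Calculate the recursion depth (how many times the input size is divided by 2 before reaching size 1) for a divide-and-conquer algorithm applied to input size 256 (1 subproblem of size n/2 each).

For divide and conquer with division factor 2:

Problem sizes at each level:
Level 0: 256
Level 1: 128
Level 2: 64
Level 3: 32
Level 4: 16
Level 5: 8
Level 6: 4
Level 7: 2
Level 8: 1

The root is level 0 and the size-1 base case is level 8 (the tree spans levels 0 through 8, i.e. 9 levels counting the root), so the depth is the number of divisions: log_2(256) = 8

The recursion tree depth is log_2(256) = 8. At each level, the problem size is divided by 2, so it takes 8 divisions to reduce to a base case of size 1. The algorithm makes 1 recursive call at each level.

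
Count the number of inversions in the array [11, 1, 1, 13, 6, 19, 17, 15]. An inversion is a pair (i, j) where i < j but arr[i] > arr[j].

Finding inversions in [11, 1, 1, 13, 6, 19, 17, 15]:

(0, 1): arr[0]=11 > arr[1]=1
(0, 2): arr[0]=11 > arr[2]=1
(0, 4): arr[0]=11 > arr[4]=6
(3, 4): arr[3]=13 > arr[4]=6
(5, 6): arr[5]=19 > arr[6]=17
(5, 7): arr[5]=19 > arr[7]=15
(6, 7): arr[6]=17 > arr[7]=15

Total inversions: 7

The array has 7 inversion(s): (0,1), (0,2), (0,4), (3,4), (5,6), (5,7), (6,7). Each pair (i,j) satisfies i < j and arr[i] > arr[j].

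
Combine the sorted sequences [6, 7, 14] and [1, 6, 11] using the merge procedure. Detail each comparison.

Merging process:

Compare 6 vs 1: take 1 from right. Merged: [1]
Compare 6 vs 6: take 6 from left. Merged: [1, 6]
Compare 7 vs 6: take 6 from right. Merged: [1, 6, 6]
Compare 7 vs 11: take 7 from left. Merged: [1, 6, 6, 7]
Compare 14 vs 11: take 11 from right. Merged: [1, 6, 6, 7, 11]
Append remaining from left: [14]. Merged: [1, 6, 6, 7, 11, 14]

Final merged array: [1, 6, 6, 7, 11, 14]
Total comparisons: 5

The merged array is [1, 6, 6, 7, 11, 14], requiring 5 comparisons. The merge step runs in O(n) time where n is the total number of elements.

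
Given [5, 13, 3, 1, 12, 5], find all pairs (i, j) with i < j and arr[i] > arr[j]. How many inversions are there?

Finding inversions in [5, 13, 3, 1, 12, 5]:

(0, 2): arr[0]=5 > arr[2]=3
(0, 3): arr[0]=5 > arr[3]=1
(1, 2): arr[1]=13 > arr[2]=3
(1, 3): arr[1]=13 > arr[3]=1
(1, 4): arr[1]=13 > arr[4]=12
(1, 5): arr[1]=13 > arr[5]=5
(2, 3): arr[2]=3 > arr[3]=1
(4, 5): arr[4]=12 > arr[5]=5

Total inversions: 8

The array has 8 inversion(s): (0,2), (0,3), (1,2), (1,3), (1,4), (1,5), (2,3), (4,5). Each pair (i,j) satisfies i < j and arr[i] > arr[j].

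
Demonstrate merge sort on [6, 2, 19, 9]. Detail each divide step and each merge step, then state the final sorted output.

Merge sort trace:

Split: [6, 2, 19, 9] -> [6, 2] and [19, 9]
  Split: [6, 2] -> [6] and [2]
  Merge: [6] + [2] -> [2, 6]
  Split: [19, 9] -> [19] and [9]
  Merge: [19] + [9] -> [9, 19]
Merge: [2, 6] + [9, 19] -> [2, 6, 9, 19]

Final sorted array: [2, 6, 9, 19]

The merge sort proceeds by recursively splitting the array and merging sorted halves.
After all merges, the sorted array is [2, 6, 9, 19].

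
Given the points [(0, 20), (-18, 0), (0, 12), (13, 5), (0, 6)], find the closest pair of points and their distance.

Computing all pairwise distances among 5 points:

d((0, 20), (-18, 0)) = 26.9072
d((0, 20), (0, 12)) = 8.0
d((0, 20), (13, 5)) = 19.8494
d((0, 20), (0, 6)) = 14.0
d((-18, 0), (0, 12)) = 21.6333
d((-18, 0), (13, 5)) = 31.4006
d((-18, 0), (0, 6)) = 18.9737
d((0, 12), (13, 5)) = 14.7648
d((0, 12), (0, 6)) = 6.0 <-- minimum
d((13, 5), (0, 6)) = 13.0384

Closest pair: (0, 12) and (0, 6) with distance 6.0

The closest pair is (0, 12) and (0, 6) with Euclidean distance 6.0. For 5 points, brute-force pairwise comparison is shown above. For large n, the divide-and-conquer algorithm (sort by x, recurse on halves, check the dividing strip) achieves O(n log n).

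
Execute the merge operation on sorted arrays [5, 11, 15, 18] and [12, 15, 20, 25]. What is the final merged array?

Merging process:

Compare 5 vs 12: take 5 from left. Merged: [5]
Compare 11 vs 12: take 11 from left. Merged: [5, 11]
Compare 15 vs 12: take 12 from right. Merged: [5, 11, 12]
Compare 15 vs 15: take 15 from left. Merged: [5, 11, 12, 15]
Compare 18 vs 15: take 15 from right. Merged: [5, 11, 12, 15, 15]
Compare 18 vs 20: take 18 from left. Merged: [5, 11, 12, 15, 15, 18]
Append remaining from right: [20, 25]. Merged: [5, 11, 12, 15, 15, 18, 20, 25]

Final merged array: [5, 11, 12, 15, 15, 18, 20, 25]
Total comparisons: 6

The merged array is [5, 11, 12, 15, 15, 18, 20, 25], requiring 6 comparisons. The merge step runs in O(n) time where n is the total number of elements.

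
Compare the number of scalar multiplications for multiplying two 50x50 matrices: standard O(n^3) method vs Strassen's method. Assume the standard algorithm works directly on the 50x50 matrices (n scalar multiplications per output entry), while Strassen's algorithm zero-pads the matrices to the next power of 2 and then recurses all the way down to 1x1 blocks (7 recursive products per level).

Matrix multiplication for 50x50 matrices:

Strassen's algorithm requires power-of-2 dimensions. Pad 50x50 to 64x64 (next power of 2).

Standard algorithm: 50^3 = 125000 multiplications
Strassen's algorithm: 7^(log2(64)) = 7^6 = 117649 multiplications
Savings: 125000 - 117649 = 7351 multiplications

Standard: 125000 multiplications (50^3). Strassen: 117649 multiplications (7^6, after padding to 64x64). Strassen reduces 8 recursive multiplications to 7 at each level.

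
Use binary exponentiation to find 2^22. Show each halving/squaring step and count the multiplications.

Computing 2^22 by squaring (build up from 2^1; each line after the first costs one multiplication):

2^1 = 2
2^2 = (2^1)^2 = 2^2 = 4
2^4 = (2^2)^2 = 4^2 = 16
2^5 = 2 * 2^4 = 2 * 16 = 32
2^10 = (2^5)^2 = 32^2 = 1024
2^11 = 2 * 2^10 = 2 * 1024 = 2048
2^22 = (2^11)^2 = 2048^2 = 4194304

Result: 4194304
Multiplications needed: 6 (6 lines after 2^1)

2^22 = 4194304. Using exponentiation by squaring, this requires 6 multiplications. The key idea: if the exponent is even, square the half-power; if odd, multiply by the base once.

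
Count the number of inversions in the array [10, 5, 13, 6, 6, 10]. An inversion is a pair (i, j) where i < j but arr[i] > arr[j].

Finding inversions in [10, 5, 13, 6, 6, 10]:

(0, 1): arr[0]=10 > arr[1]=5
(0, 3): arr[0]=10 > arr[3]=6
(0, 4): arr[0]=10 > arr[4]=6
(2, 3): arr[2]=13 > arr[3]=6
(2, 4): arr[2]=13 > arr[4]=6
(2, 5): arr[2]=13 > arr[5]=10

Total inversions: 6

The array has 6 inversion(s): (0,1), (0,3), (0,4), (2,3), (2,4), (2,5). Each pair (i,j) satisfies i < j and arr[i] > arr[j].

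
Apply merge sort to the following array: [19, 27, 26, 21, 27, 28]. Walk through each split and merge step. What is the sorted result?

Merge sort trace:

Split: [19, 27, 26, 21, 27, 28] -> [19, 27, 26] and [21, 27, 28]
  Split: [19, 27, 26] -> [19] and [27, 26]
    Split: [27, 26] -> [27] and [26]
    Merge: [27] + [26] -> [26, 27]
  Merge: [19] + [26, 27] -> [19, 26, 27]
  Split: [21, 27, 28] -> [21] and [27, 28]
    Split: [27, 28] -> [27] and [28]
    Merge: [27] + [28] -> [27, 28]
  Merge: [21] + [27, 28] -> [21, 27, 28]
Merge: [19, 26, 27] + [21, 27, 28] -> [19, 21, 26, 27, 27, 28]

Final sorted array: [19, 21, 26, 27, 27, 28]

The merge sort proceeds by recursively splitting the array and merging sorted halves.
After all merges, the sorted array is [19, 21, 26, 27, 27, 28].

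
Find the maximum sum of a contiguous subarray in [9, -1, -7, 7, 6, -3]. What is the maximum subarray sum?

Using Kadane's algorithm on [9, -1, -7, 7, 6, -3]:

Scanning through the array:
Position 1 (value -1): max_ending_here = 8, max_so_far = 9
Position 2 (value -7): max_ending_here = 1, max_so_far = 9
Position 3 (value 7): max_ending_here = 8, max_so_far = 9
Position 4 (value 6): max_ending_here = 14, max_so_far = 14
Position 5 (value -3): max_ending_here = 11, max_so_far = 14

Maximum subarray: [9, -1, -7, 7, 6]
Maximum sum: 14

The maximum subarray is [9, -1, -7, 7, 6] with sum 14. This subarray runs from index 0 to index 4.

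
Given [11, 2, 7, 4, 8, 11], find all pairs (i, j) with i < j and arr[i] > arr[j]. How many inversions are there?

Finding inversions in [11, 2, 7, 4, 8, 11]:

(0, 1): arr[0]=11 > arr[1]=2
(0, 2): arr[0]=11 > arr[2]=7
(0, 3): arr[0]=11 > arr[3]=4
(0, 4): arr[0]=11 > arr[4]=8
(2, 3): arr[2]=7 > arr[3]=4

Total inversions: 5

The array has 5 inversion(s): (0,1), (0,2), (0,3), (0,4), (2,3). Each pair (i,j) satisfies i < j and arr[i] > arr[j].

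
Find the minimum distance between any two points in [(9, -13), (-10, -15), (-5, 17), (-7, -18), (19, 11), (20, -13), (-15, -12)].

Computing all pairwise distances among 7 points:

d((9, -13), (-10, -15)) = 19.105
d((9, -13), (-5, 17)) = 33.1059
d((9, -13), (-7, -18)) = 16.7631
d((9, -13), (19, 11)) = 26.0
d((9, -13), (20, -13)) = 11.0
d((9, -13), (-15, -12)) = 24.0208
d((-10, -15), (-5, 17)) = 32.3883
d((-10, -15), (-7, -18)) = 4.2426 <-- minimum
d((-10, -15), (19, 11)) = 38.9487
d((-10, -15), (20, -13)) = 30.0666
d((-10, -15), (-15, -12)) = 5.831
d((-5, 17), (-7, -18)) = 35.0571
d((-5, 17), (19, 11)) = 24.7386
d((-5, 17), (20, -13)) = 39.0512
d((-5, 17), (-15, -12)) = 30.6757
d((-7, -18), (19, 11)) = 38.9487
d((-7, -18), (20, -13)) = 27.4591
d((-7, -18), (-15, -12)) = 10.0
d((19, 11), (20, -13)) = 24.0208
d((19, 11), (-15, -12)) = 41.0488
d((20, -13), (-15, -12)) = 35.0143

Closest pair: (-10, -15) and (-7, -18) with distance 4.2426

The closest pair is (-10, -15) and (-7, -18) with Euclidean distance 4.2426. For 7 points, brute-force pairwise comparison is shown above. For large n, the divide-and-conquer algorithm (sort by x, recurse on halves, check the dividing strip) achieves O(n log n).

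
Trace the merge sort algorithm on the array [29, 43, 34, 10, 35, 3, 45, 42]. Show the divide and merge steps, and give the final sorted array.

Merge sort trace:

Split: [29, 43, 34, 10, 35, 3, 45, 42] -> [29, 43, 34, 10] and [35, 3, 45, 42]
  Split: [29, 43, 34, 10] -> [29, 43] and [34, 10]
    Split: [29, 43] -> [29] and [43]
    Merge: [29] + [43] -> [29, 43]
    Split: [34, 10] -> [34] and [10]
    Merge: [34] + [10] -> [10, 34]
  Merge: [29, 43] + [10, 34] -> [10, 29, 34, 43]
  Split: [35, 3, 45, 42] -> [35, 3] and [45, 42]
    Split: [35, 3] -> [35] and [3]
    Merge: [35] + [3] -> [3, 35]
    Split: [45, 42] -> [45] and [42]
    Merge: [45] + [42] -> [42, 45]
  Merge: [3, 35] + [42, 45] -> [3, 35, 42, 45]
Merge: [10, 29, 34, 43] + [3, 35, 42, 45] -> [3, 10, 29, 34, 35, 42, 43, 45]

Final sorted array: [3, 10, 29, 34, 35, 42, 43, 45]

The merge sort proceeds by recursively splitting the array and merging sorted halves.
After all merges, the sorted array is [3, 10, 29, 34, 35, 42, 43, 45].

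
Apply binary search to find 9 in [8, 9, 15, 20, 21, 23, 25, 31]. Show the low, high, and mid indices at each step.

Binary search for 9 in [8, 9, 15, 20, 21, 23, 25, 31]:

lo=0, hi=7, mid=3, arr[mid]=20 -> 20 > 9, search left half
lo=0, hi=2, mid=1, arr[mid]=9 -> Found target at index 1!

Binary search finds 9 at index 1 after 2 comparisons. The search repeatedly halves the search space by comparing with the middle element.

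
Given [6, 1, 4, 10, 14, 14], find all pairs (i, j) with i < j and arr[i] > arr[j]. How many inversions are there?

Finding inversions in [6, 1, 4, 10, 14, 14]:

(0, 1): arr[0]=6 > arr[1]=1
(0, 2): arr[0]=6 > arr[2]=4

Total inversions: 2

The array has 2 inversion(s): (0,1), (0,2). Each pair (i,j) satisfies i < j and arr[i] > arr[j].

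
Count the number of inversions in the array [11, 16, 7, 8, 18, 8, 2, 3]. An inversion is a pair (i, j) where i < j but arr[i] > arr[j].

Finding inversions in [11, 16, 7, 8, 18, 8, 2, 3]:

(0, 2): arr[0]=11 > arr[2]=7
(0, 3): arr[0]=11 > arr[3]=8
(0, 5): arr[0]=11 > arr[5]=8
(0, 6): arr[0]=11 > arr[6]=2
(0, 7): arr[0]=11 > arr[7]=3
(1, 2): arr[1]=16 > arr[2]=7
(1, 3): arr[1]=16 > arr[3]=8
(1, 5): arr[1]=16 > arr[5]=8
(1, 6): arr[1]=16 > arr[6]=2
(1, 7): arr[1]=16 > arr[7]=3
(2, 6): arr[2]=7 > arr[6]=2
(2, 7): arr[2]=7 > arr[7]=3
(3, 6): arr[3]=8 > arr[6]=2
(3, 7): arr[3]=8 > arr[7]=3
(4, 5): arr[4]=18 > arr[5]=8
(4, 6): arr[4]=18 > arr[6]=2
(4, 7): arr[4]=18 > arr[7]=3
(5, 6): arr[5]=8 > arr[6]=2
(5, 7): arr[5]=8 > arr[7]=3

Total inversions: 19

The array has 19 inversion(s): (0,2), (0,3), (0,5), (0,6), (0,7), (1,2), (1,3), (1,5), (1,6), (1,7), (2,6), (2,7), (3,6), (3,7), (4,5), (4,6), (4,7), (5,6), (5,7). Each pair (i,j) satisfies i < j and arr[i] > arr[j].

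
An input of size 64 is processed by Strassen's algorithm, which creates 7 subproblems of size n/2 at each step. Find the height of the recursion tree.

For divide and conquer with division factor 2:

Problem sizes at each level:
Level 0: 64
Level 1: 32
Level 2: 16
Level 3: 8
Level 4: 4
Level 5: 2
Level 6: 1

The root is level 0 and the size-1 base case is level 6 (the tree spans levels 0 through 6, i.e. 7 levels counting the root), so the depth is the number of divisions: log_2(64) = 6

The recursion tree depth is log_2(64) = 6. At each level, the problem size is divided by 2, so it takes 6 divisions to reduce to a base case of size 1. The algorithm makes 7 recursive calls at each level.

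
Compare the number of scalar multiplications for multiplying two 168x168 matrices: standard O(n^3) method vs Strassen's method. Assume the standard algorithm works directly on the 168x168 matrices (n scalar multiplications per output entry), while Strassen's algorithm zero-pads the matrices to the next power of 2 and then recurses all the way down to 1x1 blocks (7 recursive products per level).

Matrix multiplication for 168x168 matrices:

Strassen's algorithm requires power-of-2 dimensions. Pad 168x168 to 256x256 (next power of 2).

Standard algorithm: 168^3 = 4741632 multiplications
Strassen's algorithm: 7^(log2(256)) = 7^8 = 5764801 multiplications
Difference: 4741632 - 5764801 = -1023169 (Strassen uses MORE here due to padding overhead — for small or just-over-power-of-2 n, padding can outweigh the per-level savings)

Standard: 4741632 multiplications (168^3). Strassen: 5764801 multiplications (7^8, after padding to 256x256). Strassen reduces 8 recursive multiplications to 7 at each level.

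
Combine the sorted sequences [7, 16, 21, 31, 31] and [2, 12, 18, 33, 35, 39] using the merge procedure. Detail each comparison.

Merging process:

Compare 7 vs 2: take 2 from right. Merged: [2]
Compare 7 vs 12: take 7 from left. Merged: [2, 7]
Compare 16 vs 12: take 12 from right. Merged: [2, 7, 12]
Compare 16 vs 18: take 16 from left. Merged: [2, 7, 12, 16]
Compare 21 vs 18: take 18 from right. Merged: [2, 7, 12, 16, 18]
Compare 21 vs 33: take 21 from left. Merged: [2, 7, 12, 16, 18, 21]
Compare 31 vs 33: take 31 from left. Merged: [2, 7, 12, 16, 18, 21, 31]
Compare 31 vs 33: take 31 from left. Merged: [2, 7, 12, 16, 18, 21, 31, 31]
Append remaining from right: [33, 35, 39]. Merged: [2, 7, 12, 16, 18, 21, 31, 31, 33, 35, 39]

Final merged array: [2, 7, 12, 16, 18, 21, 31, 31, 33, 35, 39]
Total comparisons: 8

The merged array is [2, 7, 12, 16, 18, 21, 31, 31, 33, 35, 39], requiring 8 comparisons. The merge step runs in O(n) time where n is the total number of elements.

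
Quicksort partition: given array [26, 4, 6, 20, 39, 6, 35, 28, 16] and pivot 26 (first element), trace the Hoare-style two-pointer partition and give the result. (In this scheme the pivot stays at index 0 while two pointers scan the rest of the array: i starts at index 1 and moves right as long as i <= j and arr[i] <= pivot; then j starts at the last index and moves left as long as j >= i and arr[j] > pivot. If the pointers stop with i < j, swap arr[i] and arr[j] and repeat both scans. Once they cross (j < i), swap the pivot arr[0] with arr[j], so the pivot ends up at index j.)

Hoare-style two-pointer partition with pivot = 26:

Initial array: [26, 4, 6, 20, 39, 6, 35, 28, 16]

Pointers start at i = 1, j = 8.
i stops at index 4 (arr[4]=39 > 26), j stops at index 8 (arr[8]=16 <= 26): swap arr[4] and arr[8], array becomes [26, 4, 6, 20, 16, 6, 35, 28, 39]
i ends at 6, j ends at 5: the pointers have crossed (j < i), so scanning stops.

Swap pivot arr[0] with arr[5] to place pivot at position 5: [6, 4, 6, 20, 16, 26, 35, 28, 39]
Pivot position: 5

After partitioning with pivot 26, the array becomes [6, 4, 6, 20, 16, 26, 35, 28, 39]. The pivot is placed at index 5. All elements to the left of the pivot are <= 26, and all elements to the right are > 26.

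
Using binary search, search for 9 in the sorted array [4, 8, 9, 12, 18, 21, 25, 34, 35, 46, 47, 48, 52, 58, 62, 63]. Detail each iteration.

Binary search for 9 in [4, 8, 9, 12, 18, 21, 25, 34, 35, 46, 47, 48, 52, 58, 62, 63]:

lo=0, hi=15, mid=7, arr[mid]=34 -> 34 > 9, search left half
lo=0, hi=6, mid=3, arr[mid]=12 -> 12 > 9, search left half
lo=0, hi=2, mid=1, arr[mid]=8 -> 8 < 9, search right half
lo=2, hi=2, mid=2, arr[mid]=9 -> Found target at index 2!

Binary search finds 9 at index 2 after 4 comparisons. The search repeatedly halves the search space by comparing with the middle element.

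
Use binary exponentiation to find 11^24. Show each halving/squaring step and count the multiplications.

Computing 11^24 by squaring (build up from 11^1; each line after the first costs one multiplication):

11^1 = 11
11^2 = (11^1)^2 = 11^2 = 121
11^3 = 11 * 11^2 = 11 * 121 = 1331
11^6 = (11^3)^2 = 1331^2 = 1771561
11^12 = (11^6)^2 = 1771561^2 = 3138428376721
11^24 = (11^12)^2 = 3138428376721^2 = 9849732675807611094711841

Result: 9849732675807611094711841
Multiplications needed: 5 (5 lines after 11^1)

11^24 = 9849732675807611094711841. Using exponentiation by squaring, this requires 5 multiplications. The key idea: if the exponent is even, square the half-power; if odd, multiply by the base once.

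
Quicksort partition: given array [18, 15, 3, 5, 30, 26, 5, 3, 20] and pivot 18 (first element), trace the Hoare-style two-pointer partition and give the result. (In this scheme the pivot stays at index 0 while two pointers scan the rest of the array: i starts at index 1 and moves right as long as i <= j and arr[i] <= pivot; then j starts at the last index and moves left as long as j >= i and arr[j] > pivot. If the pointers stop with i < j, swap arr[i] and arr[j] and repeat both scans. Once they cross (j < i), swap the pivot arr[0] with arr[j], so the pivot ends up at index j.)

Hoare-style two-pointer partition with pivot = 18:

Initial array: [18, 15, 3, 5, 30, 26, 5, 3, 20]

Pointers start at i = 1, j = 8.
i stops at index 4 (arr[4]=30 > 18), j stops at index 7 (arr[7]=3 <= 18): swap arr[4] and arr[7], array becomes [18, 15, 3, 5, 3, 26, 5, 30, 20]
i stops at index 5 (arr[5]=26 > 18), j stops at index 6 (arr[6]=5 <= 18): swap arr[5] and arr[6], array becomes [18, 15, 3, 5, 3, 5, 26, 30, 20]
i ends at 6, j ends at 5: the pointers have crossed (j < i), so scanning stops.

Swap pivot arr[0] with arr[5] to place pivot at position 5: [5, 15, 3, 5, 3, 18, 26, 30, 20]
Pivot position: 5

After partitioning with pivot 18, the array becomes [5, 15, 3, 5, 3, 18, 26, 30, 20]. The pivot is placed at index 5. All elements to the left of the pivot are <= 18, and all elements to the right are > 18.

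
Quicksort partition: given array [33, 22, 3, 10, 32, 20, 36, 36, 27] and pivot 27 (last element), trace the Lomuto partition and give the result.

Lomuto partition with pivot = 27:

Initial array: [33, 22, 3, 10, 32, 20, 36, 36, 27]

arr[0]=33 > 27: no swap
arr[1]=22 <= 27: swap with position 0, array becomes [22, 33, 3, 10, 32, 20, 36, 36, 27]
arr[2]=3 <= 27: swap with position 1, array becomes [22, 3, 33, 10, 32, 20, 36, 36, 27]
arr[3]=10 <= 27: swap with position 2, array becomes [22, 3, 10, 33, 32, 20, 36, 36, 27]
arr[4]=32 > 27: no swap
arr[5]=20 <= 27: swap with position 3, array becomes [22, 3, 10, 20, 32, 33, 36, 36, 27]
arr[6]=36 > 27: no swap
arr[7]=36 > 27: no swap

Place pivot at position 4: [22, 3, 10, 20, 27, 33, 36, 36, 32]
Pivot position: 4

After partitioning with pivot 27, the array becomes [22, 3, 10, 20, 27, 33, 36, 36, 32]. The pivot is placed at index 4. All elements to the left of the pivot are <= 27, and all elements to the right are > 27.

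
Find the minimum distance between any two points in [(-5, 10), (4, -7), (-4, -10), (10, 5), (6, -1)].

Computing all pairwise distances among 5 points:

d((-5, 10), (4, -7)) = 19.2354
d((-5, 10), (-4, -10)) = 20.025
d((-5, 10), (10, 5)) = 15.8114
d((-5, 10), (6, -1)) = 15.5563
d((4, -7), (-4, -10)) = 8.544
d((4, -7), (10, 5)) = 13.4164
d((4, -7), (6, -1)) = 6.3246 <-- minimum
d((-4, -10), (10, 5)) = 20.5183
d((-4, -10), (6, -1)) = 13.4536
d((10, 5), (6, -1)) = 7.2111

Closest pair: (4, -7) and (6, -1) with distance 6.3246

The closest pair is (4, -7) and (6, -1) with Euclidean distance 6.3246. For 5 points, brute-force pairwise comparison is shown above. For large n, the divide-and-conquer algorithm (sort by x, recurse on halves, check the dividing strip) achieves O(n log n).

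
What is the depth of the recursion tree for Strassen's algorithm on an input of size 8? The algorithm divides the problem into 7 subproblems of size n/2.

For divide and conquer with division factor 2:

Problem sizes at each level:
Level 0: 8
Level 1: 4
Level 2: 2
Level 3: 1

The root is level 0 and the size-1 base case is level 3 (the tree spans levels 0 through 3, i.e. 4 levels counting the root), so the depth is the number of divisions: log_2(8) = 3

The recursion tree depth is log_2(8) = 3. At each level, the problem size is divided by 2, so it takes 3 divisions to reduce to a base case of size 1. The algorithm makes 7 recursive calls at each level.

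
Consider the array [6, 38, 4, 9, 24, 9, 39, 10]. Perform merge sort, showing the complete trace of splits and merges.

Merge sort trace:

Split: [6, 38, 4, 9, 24, 9, 39, 10] -> [6, 38, 4, 9] and [24, 9, 39, 10]
  Split: [6, 38, 4, 9] -> [6, 38] and [4, 9]
    Split: [6, 38] -> [6] and [38]
    Merge: [6] + [38] -> [6, 38]
    Split: [4, 9] -> [4] and [9]
    Merge: [4] + [9] -> [4, 9]
  Merge: [6, 38] + [4, 9] -> [4, 6, 9, 38]
  Split: [24, 9, 39, 10] -> [24, 9] and [39, 10]
    Split: [24, 9] -> [24] and [9]
    Merge: [24] + [9] -> [9, 24]
    Split: [39, 10] -> [39] and [10]
    Merge: [39] + [10] -> [10, 39]
  Merge: [9, 24] + [10, 39] -> [9, 10, 24, 39]
Merge: [4, 6, 9, 38] + [9, 10, 24, 39] -> [4, 6, 9, 9, 10, 24, 38, 39]

Final sorted array: [4, 6, 9, 9, 10, 24, 38, 39]

The merge sort proceeds by recursively splitting the array and merging sorted halves.
After all merges, the sorted array is [4, 6, 9, 9, 10, 24, 38, 39].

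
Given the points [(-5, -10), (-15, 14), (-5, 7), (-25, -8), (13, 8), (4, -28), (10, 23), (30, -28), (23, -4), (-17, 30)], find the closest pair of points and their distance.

Computing all pairwise distances among 10 points:

d((-5, -10), (-15, 14)) = 26.0
d((-5, -10), (-5, 7)) = 17.0
d((-5, -10), (-25, -8)) = 20.0998
d((-5, -10), (13, 8)) = 25.4558
d((-5, -10), (4, -28)) = 20.1246
d((-5, -10), (10, 23)) = 36.2491
d((-5, -10), (30, -28)) = 39.3573
d((-5, -10), (23, -4)) = 28.6356
d((-5, -10), (-17, 30)) = 41.7612
d((-15, 14), (-5, 7)) = 12.2066 <-- minimum
d((-15, 14), (-25, -8)) = 24.1661
d((-15, 14), (13, 8)) = 28.6356
d((-15, 14), (4, -28)) = 46.0977
d((-15, 14), (10, 23)) = 26.5707
d((-15, 14), (30, -28)) = 61.5549
d((-15, 14), (23, -4)) = 42.0476
d((-15, 14), (-17, 30)) = 16.1245
d((-5, 7), (-25, -8)) = 25.0
d((-5, 7), (13, 8)) = 18.0278
d((-5, 7), (4, -28)) = 36.1386
d((-5, 7), (10, 23)) = 21.9317
d((-5, 7), (30, -28)) = 49.4975
d((-5, 7), (23, -4)) = 30.0832
d((-5, 7), (-17, 30)) = 25.9422
d((-25, -8), (13, 8)) = 41.2311
d((-25, -8), (4, -28)) = 35.2278
d((-25, -8), (10, 23)) = 46.7547
d((-25, -8), (30, -28)) = 58.5235
d((-25, -8), (23, -4)) = 48.1664
d((-25, -8), (-17, 30)) = 38.833
d((13, 8), (4, -28)) = 37.108
d((13, 8), (10, 23)) = 15.2971
d((13, 8), (30, -28)) = 39.8121
d((13, 8), (23, -4)) = 15.6205
d((13, 8), (-17, 30)) = 37.2022
d((4, -28), (10, 23)) = 51.3517
d((4, -28), (30, -28)) = 26.0
d((4, -28), (23, -4)) = 30.6105
d((4, -28), (-17, 30)) = 61.6847
d((10, 23), (30, -28)) = 54.7814
d((10, 23), (23, -4)) = 29.9666
d((10, 23), (-17, 30)) = 27.8927
d((30, -28), (23, -4)) = 25.0
d((30, -28), (-17, 30)) = 74.6525
d((23, -4), (-17, 30)) = 52.4976

Closest pair: (-15, 14) and (-5, 7) with distance 12.2066

The closest pair is (-15, 14) and (-5, 7) with Euclidean distance 12.2066. For 10 points, brute-force pairwise comparison is shown above. For large n, the divide-and-conquer algorithm (sort by x, recurse on halves, check the dividing strip) achieves O(n log n).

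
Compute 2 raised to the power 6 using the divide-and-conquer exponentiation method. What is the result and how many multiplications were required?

Computing 2^6 by squaring (build up from 2^1; each line after the first costs one multiplication):

2^1 = 2
2^2 = (2^1)^2 = 2^2 = 4
2^3 = 2 * 2^2 = 2 * 4 = 8
2^6 = (2^3)^2 = 8^2 = 64

Result: 64
Multiplications needed: 3 (3 lines after 2^1)

2^6 = 64. Using exponentiation by squaring, this requires 3 multiplications. The key idea: if the exponent is even, square the half-power; if odd, multiply by the base once.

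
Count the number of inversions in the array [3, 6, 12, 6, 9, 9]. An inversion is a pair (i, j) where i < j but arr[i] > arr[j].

Finding inversions in [3, 6, 12, 6, 9, 9]:

(2, 3): arr[2]=12 > arr[3]=6
(2, 4): arr[2]=12 > arr[4]=9
(2, 5): arr[2]=12 > arr[5]=9

Total inversions: 3

The array has 3 inversion(s): (2,3), (2,4), (2,5). Each pair (i,j) satisfies i < j and arr[i] > arr[j].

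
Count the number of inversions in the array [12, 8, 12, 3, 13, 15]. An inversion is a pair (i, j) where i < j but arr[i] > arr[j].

Finding inversions in [12, 8, 12, 3, 13, 15]:

(0, 1): arr[0]=12 > arr[1]=8
(0, 3): arr[0]=12 > arr[3]=3
(1, 3): arr[1]=8 > arr[3]=3
(2, 3): arr[2]=12 > arr[3]=3

Total inversions: 4

The array has 4 inversion(s): (0,1), (0,3), (1,3), (2,3). Each pair (i,j) satisfies i < j and arr[i] > arr[j].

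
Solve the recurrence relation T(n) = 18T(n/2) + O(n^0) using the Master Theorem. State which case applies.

Master Theorem for T(n) = 18T(n/2) + O(n^0):

a = 18, b = 2, c = 0
log_b(a) = log_2(18) = 4.1699

Case 1: c = 0 < log_2(18) = 4.1699
T(n) = O(n^(log_2 18))

For T(n) = 18T(n/2) + O(n^0): log_2(18) = 4.1699. This is Case 1 of the Master Theorem (c < log_b(a), work dominated by leaves), giving O(n^(log_2 18)).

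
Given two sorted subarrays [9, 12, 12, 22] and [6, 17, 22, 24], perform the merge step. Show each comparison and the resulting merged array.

Merging process:

Compare 9 vs 6: take 6 from right. Merged: [6]
Compare 9 vs 17: take 9 from left. Merged: [6, 9]
Compare 12 vs 17: take 12 from left. Merged: [6, 9, 12]
Compare 12 vs 17: take 12 from left. Merged: [6, 9, 12, 12]
Compare 22 vs 17: take 17 from right. Merged: [6, 9, 12, 12, 17]
Compare 22 vs 22: take 22 from left. Merged: [6, 9, 12, 12, 17, 22]
Append remaining from right: [22, 24]. Merged: [6, 9, 12, 12, 17, 22, 22, 24]

Final merged array: [6, 9, 12, 12, 17, 22, 22, 24]
Total comparisons: 6

The merged array is [6, 9, 12, 12, 17, 22, 22, 24], requiring 6 comparisons. The merge step runs in O(n) time where n is the total number of elements.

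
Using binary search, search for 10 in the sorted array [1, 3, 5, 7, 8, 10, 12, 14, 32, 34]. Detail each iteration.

Binary search for 10 in [1, 3, 5, 7, 8, 10, 12, 14, 32, 34]:

lo=0, hi=9, mid=4, arr[mid]=8 -> 8 < 10, search right half
lo=5, hi=9, mid=7, arr[mid]=14 -> 14 > 10, search left half
lo=5, hi=6, mid=5, arr[mid]=10 -> Found target at index 5!

Binary search finds 10 at index 5 after 3 comparisons. The search repeatedly halves the search space by comparing with the middle element.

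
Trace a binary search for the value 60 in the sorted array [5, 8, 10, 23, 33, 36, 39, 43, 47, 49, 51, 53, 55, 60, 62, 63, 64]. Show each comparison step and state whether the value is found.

Binary search for 60 in [5, 8, 10, 23, 33, 36, 39, 43, 47, 49, 51, 53, 55, 60, 62, 63, 64]:

lo=0, hi=16, mid=8, arr[mid]=47 -> 47 < 60, search right half
lo=9, hi=16, mid=12, arr[mid]=55 -> 55 < 60, search right half
lo=13, hi=16, mid=14, arr[mid]=62 -> 62 > 60, search left half
lo=13, hi=13, mid=13, arr[mid]=60 -> Found target at index 13!

Binary search finds 60 at index 13 after 4 comparisons. The search repeatedly halves the search space by comparing with the middle element.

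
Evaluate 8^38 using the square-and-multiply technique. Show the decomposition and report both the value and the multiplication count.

Computing 8^38 by squaring (build up from 8^1; each line after the first costs one multiplication):

8^1 = 8
8^2 = (8^1)^2 = 8^2 = 64
8^4 = (8^2)^2 = 64^2 = 4096
8^8 = (8^4)^2 = 4096^2 = 16777216
8^9 = 8 * 8^8 = 8 * 16777216 = 134217728
8^18 = (8^9)^2 = 134217728^2 = 18014398509481984
8^19 = 8 * 8^18 = 8 * 18014398509481984 = 144115188075855872
8^38 = (8^19)^2 = 144115188075855872^2 = 20769187434139310514121985316880384

Result: 20769187434139310514121985316880384
Multiplications needed: 7 (7 lines after 8^1)

8^38 = 20769187434139310514121985316880384. Using exponentiation by squaring, this requires 7 multiplications. The key idea: if the exponent is even, square the half-power; if odd, multiply by the base once.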